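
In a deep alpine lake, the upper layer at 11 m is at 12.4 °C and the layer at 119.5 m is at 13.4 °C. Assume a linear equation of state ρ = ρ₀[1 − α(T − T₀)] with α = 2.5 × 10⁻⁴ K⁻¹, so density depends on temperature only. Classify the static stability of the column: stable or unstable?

ΔT = 13.4 − 12.4 = +1.0 K, so Δρ/ρ₀ = −αΔT = -2.50 × 10⁻⁴.
Δρ/ρ₀ < 0, so Δρ < 0: deeper water is lighter → statically unstable; the column would overturn.

unstable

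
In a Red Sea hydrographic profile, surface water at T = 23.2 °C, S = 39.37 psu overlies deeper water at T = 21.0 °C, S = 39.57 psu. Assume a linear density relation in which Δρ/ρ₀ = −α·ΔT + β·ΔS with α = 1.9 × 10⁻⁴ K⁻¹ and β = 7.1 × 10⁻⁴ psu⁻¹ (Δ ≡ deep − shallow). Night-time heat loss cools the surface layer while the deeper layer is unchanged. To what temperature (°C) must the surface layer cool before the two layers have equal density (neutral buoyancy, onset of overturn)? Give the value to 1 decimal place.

Neutral buoyancy requires Δρ = 0, i.e. −α(T_deep − T_surf′) + β(S_deep − S_surf) = 0.
T_surf′ = T_deep − (β/α)·ΔS = 21.0 − (7.1 × 10⁻⁴/1.9 × 10⁻⁴)·(+0.20) = 20.253 °C.
Cooling required: 23.2 − (20.253) = 2.947 °C.

20.3 °C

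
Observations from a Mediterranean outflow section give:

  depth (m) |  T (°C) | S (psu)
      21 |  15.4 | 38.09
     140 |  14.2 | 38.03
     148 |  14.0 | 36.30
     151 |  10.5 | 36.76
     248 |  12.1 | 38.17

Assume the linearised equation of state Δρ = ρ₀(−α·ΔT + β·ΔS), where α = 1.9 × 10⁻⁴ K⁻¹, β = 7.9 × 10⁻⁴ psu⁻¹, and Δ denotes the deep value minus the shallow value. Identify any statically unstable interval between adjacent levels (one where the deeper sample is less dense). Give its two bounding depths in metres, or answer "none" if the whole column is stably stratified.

Evaluate Δρ/ρ₀ = −αΔT + βΔS across each adjacent pair:
  21–140 m: −αΔT+βΔS = −(1.9 × 10⁻⁴)(-1.2)+(7.9 × 10⁻⁴)(-0.06) = 1.8 × 10⁻⁴ → stable
  140–148 m: −αΔT+βΔS = −(1.9 × 10⁻⁴)(-0.2)+(7.9 × 10⁻⁴)(-1.73) = -1.3 × 10⁻³ → UNSTABLE
  148–151 m: −αΔT+βΔS = −(1.9 × 10⁻⁴)(-3.5)+(7.9 × 10⁻⁴)(+0.46) = 1.0 × 10⁻³ → stable
  151–248 m: −αΔT+βΔS = −(1.9 × 10⁻⁴)(+1.6)+(7.9 × 10⁻⁴)(+1.41) = 8.1 × 10⁻⁴ → stable
The 140–148 m interval has Δρ < 0: lighter water underlies denser water.

140–148 m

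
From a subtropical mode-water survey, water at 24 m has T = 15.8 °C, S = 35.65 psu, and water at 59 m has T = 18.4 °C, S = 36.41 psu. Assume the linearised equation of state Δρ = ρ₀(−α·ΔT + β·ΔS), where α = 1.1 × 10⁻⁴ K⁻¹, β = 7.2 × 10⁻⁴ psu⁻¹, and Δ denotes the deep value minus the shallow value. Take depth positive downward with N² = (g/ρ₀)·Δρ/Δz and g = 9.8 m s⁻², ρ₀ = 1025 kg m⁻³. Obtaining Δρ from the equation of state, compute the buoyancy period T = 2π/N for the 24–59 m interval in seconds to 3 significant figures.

735 s

ΔT = +2.6 K, ΔS = +0.76 psu (deep − shallow).
Δρ/ρ₀ = −αΔT + βΔS = -2.86 × 10⁻⁴ + 5.472 × 10⁻⁴ = 2.612 × 10⁻⁴, so Δρ ≈ 0.2677 kg m⁻³.
N² = (g/ρ₀)·Δρ/Δz = g·(Δρ/ρ₀)/Δz = 9.8 × 2.612 × 10⁻⁴ / 35 = 7.3136 × 10⁻⁵ s⁻².
N = √(7.3136 × 10⁻⁵) = 8.5520 × 10⁻³ rad s⁻¹ → T = 2π/N = 734.70 s ≈ 735 s.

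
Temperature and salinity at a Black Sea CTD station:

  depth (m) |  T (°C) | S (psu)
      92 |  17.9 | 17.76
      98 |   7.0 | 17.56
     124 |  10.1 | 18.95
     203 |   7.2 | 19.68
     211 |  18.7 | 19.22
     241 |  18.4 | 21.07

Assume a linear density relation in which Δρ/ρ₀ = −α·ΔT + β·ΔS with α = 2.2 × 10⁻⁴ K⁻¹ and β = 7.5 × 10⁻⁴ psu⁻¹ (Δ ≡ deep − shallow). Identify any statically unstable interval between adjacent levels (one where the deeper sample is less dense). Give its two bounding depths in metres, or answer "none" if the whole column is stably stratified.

203–211 m

Evaluate Δρ/ρ₀ = −αΔT + βΔS across each adjacent pair:
  92–98 m: −αΔT+βΔS = −(2.2 × 10⁻⁴)(-10.9)+(7.5 × 10⁻⁴)(-0.20) = 2.2 × 10⁻³ → stable
  98–124 m: −αΔT+βΔS = −(2.2 × 10⁻⁴)(+3.1)+(7.5 × 10⁻⁴)(+1.39) = 3.6 × 10⁻⁴ → stable
  124–203 m: −αΔT+βΔS = −(2.2 × 10⁻⁴)(-2.9)+(7.5 × 10⁻⁴)(+0.73) = 1.2 × 10⁻³ → stable
  203–211 m: −αΔT+βΔS = −(2.2 × 10⁻⁴)(+11.5)+(7.5 × 10⁻⁴)(-0.46) = -2.9 × 10⁻³ → UNSTABLE
  211–241 m: −αΔT+βΔS = −(2.2 × 10⁻⁴)(-0.3)+(7.5 × 10⁻⁴)(+1.85) = 1.5 × 10⁻³ → stable
The 203–211 m interval has Δρ < 0: lighter water underlies denser water.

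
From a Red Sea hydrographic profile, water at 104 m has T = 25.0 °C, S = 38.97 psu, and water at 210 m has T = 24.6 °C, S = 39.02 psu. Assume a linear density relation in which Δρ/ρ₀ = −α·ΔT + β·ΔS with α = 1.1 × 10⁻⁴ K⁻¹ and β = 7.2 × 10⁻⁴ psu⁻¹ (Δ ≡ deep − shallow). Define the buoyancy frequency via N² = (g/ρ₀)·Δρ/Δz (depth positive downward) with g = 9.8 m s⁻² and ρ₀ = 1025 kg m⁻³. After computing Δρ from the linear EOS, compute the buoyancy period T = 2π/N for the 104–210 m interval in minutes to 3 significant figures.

ΔT = -0.4 K, ΔS = +0.05 psu (deep − shallow).
Δρ/ρ₀ = −αΔT + βΔS = 4.40 × 10⁻⁵ + 3.60 × 10⁻⁵ = 8.00 × 10⁻⁵, so Δρ ≈ 0.08200 kg m⁻³.
N² = (g/ρ₀)·Δρ/Δz = g·(Δρ/ρ₀)/Δz = 9.8 × 8.00 × 10⁻⁵ / 106 = 7.3962 × 10⁻⁶ s⁻².
N = √(7.3962 × 10⁻⁶) = 2.7196 × 10⁻³ rad s⁻¹ → T = 2π/N = 2.3103 × 10³ s = 38.505 min ≈ 38.5 min.

38.5 min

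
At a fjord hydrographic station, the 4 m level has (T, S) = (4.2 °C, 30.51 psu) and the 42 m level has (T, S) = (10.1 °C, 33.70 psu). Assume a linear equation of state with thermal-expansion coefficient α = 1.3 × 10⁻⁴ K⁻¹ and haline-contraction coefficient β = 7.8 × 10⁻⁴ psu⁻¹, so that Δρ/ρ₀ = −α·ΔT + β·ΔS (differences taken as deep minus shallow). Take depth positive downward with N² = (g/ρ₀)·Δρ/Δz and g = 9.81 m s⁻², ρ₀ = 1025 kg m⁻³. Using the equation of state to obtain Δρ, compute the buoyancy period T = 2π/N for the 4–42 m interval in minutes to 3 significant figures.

4.97 min

ΔT = +5.9 K, ΔS = +3.19 psu (deep − shallow).
Δρ/ρ₀ = −αΔT + βΔS = -7.67 × 10⁻⁴ + 2.4882 × 10⁻³ = 1.7212 × 10⁻³, so Δρ ≈ 1.764 kg m⁻³.
N² = (g/ρ₀)·Δρ/Δz = g·(Δρ/ρ₀)/Δz = 9.81 × 1.7212 × 10⁻³ / 38 = 4.4434 × 10⁻⁴ s⁻².
N = √(4.4434 × 10⁻⁴) = 0.021079 rad s⁻¹ → T = 2π/N = 298.08 s = 4.9680 min ≈ 4.97 min.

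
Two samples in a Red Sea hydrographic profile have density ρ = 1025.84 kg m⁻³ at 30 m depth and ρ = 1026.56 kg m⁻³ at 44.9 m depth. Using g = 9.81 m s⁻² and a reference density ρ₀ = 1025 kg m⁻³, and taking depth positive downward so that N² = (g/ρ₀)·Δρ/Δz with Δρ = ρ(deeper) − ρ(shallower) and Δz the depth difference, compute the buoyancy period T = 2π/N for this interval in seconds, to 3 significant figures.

Δρ = 1026.56 − 1025.84 = 0.72 kg m⁻³ over Δz = 44.9 − 30 = 14.9 m.
N² = (9.81/1025) × (0.72/14.9) = 4.6248 × 10⁻⁴ s⁻².
N = √(4.6248 × 10⁻⁴) = 0.021505 rad s⁻¹, so T = 2π/N = 292.17 s ≈ 292 s.

292 s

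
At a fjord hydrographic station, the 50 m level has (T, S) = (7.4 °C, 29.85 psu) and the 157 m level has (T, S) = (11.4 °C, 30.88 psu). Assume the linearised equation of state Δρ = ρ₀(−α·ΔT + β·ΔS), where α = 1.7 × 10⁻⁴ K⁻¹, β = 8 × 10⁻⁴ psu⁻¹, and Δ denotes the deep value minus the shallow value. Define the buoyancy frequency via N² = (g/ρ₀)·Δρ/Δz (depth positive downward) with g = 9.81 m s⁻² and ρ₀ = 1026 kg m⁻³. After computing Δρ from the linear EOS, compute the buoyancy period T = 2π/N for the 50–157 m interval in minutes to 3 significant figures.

ΔT = +4.0 K, ΔS = +1.03 psu (deep − shallow).
Δρ/ρ₀ = −αΔT + βΔS = -6.80 × 10⁻⁴ + 8.24 × 10⁻⁴ = 1.44 × 10⁻⁴, so Δρ ≈ 0.1477 kg m⁻³.
N² = (g/ρ₀)·Δρ/Δz = g·(Δρ/ρ₀)/Δz = 9.81 × 1.44 × 10⁻⁴ / 107 = 1.3202 × 10⁻⁵ s⁻².
N = √(1.3202 × 10⁻⁵) = 3.6335 × 10⁻³ rad s⁻¹ → T = 2π/N = 1.7292 × 10³ s = 28.820 min ≈ 28.8 min.

28.8 min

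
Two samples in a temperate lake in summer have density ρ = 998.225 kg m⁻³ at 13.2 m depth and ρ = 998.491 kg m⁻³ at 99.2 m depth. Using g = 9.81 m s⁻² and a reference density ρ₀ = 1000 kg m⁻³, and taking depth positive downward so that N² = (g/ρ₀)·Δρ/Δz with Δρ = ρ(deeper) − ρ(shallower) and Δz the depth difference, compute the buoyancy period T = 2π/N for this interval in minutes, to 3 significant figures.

19.0 min

Δρ = 998.491 − 998.225 = 0.266 kg m⁻³ over Δz = 99.2 − 13.2 = 86 m.
N² = (9.81/1000) × (0.266/86) = 3.0343 × 10⁻⁵ s⁻².
N = √(3.0343 × 10⁻⁵) = 5.5084 × 10⁻³ rad s⁻¹, so T = 2π/N = 1.1407 × 10³ s = 19.012 min ≈ 19.0 min.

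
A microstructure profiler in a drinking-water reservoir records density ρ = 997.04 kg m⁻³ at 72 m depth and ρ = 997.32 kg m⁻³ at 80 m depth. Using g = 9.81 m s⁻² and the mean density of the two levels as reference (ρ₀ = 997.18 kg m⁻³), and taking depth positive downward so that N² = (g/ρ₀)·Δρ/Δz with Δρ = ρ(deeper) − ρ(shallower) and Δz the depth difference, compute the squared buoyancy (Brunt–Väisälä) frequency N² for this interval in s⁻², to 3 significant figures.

Δρ = 997.32 − 997.04 = 0.28 kg m⁻³ over Δz = 80 − 72 = 8 m.
N² = (9.81/997.18) × (0.28/8) = 3.4432 × 10⁻⁴ s⁻² ≈ 3.44 × 10⁻⁴ s⁻².

3.44 × 10⁻⁴ s⁻²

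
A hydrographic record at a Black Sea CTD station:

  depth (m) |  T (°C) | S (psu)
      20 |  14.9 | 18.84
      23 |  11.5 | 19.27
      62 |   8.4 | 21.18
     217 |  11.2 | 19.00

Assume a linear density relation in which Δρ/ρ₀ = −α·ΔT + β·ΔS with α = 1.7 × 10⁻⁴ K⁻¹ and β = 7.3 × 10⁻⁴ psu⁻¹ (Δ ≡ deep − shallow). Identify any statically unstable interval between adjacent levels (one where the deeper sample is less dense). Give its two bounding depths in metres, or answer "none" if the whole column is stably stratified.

62–217 m

Evaluate Δρ/ρ₀ = −αΔT + βΔS across each adjacent pair:
  20–23 m: −αΔT+βΔS = −(1.7 × 10⁻⁴)(-3.4)+(7.3 × 10⁻⁴)(+0.43) = 8.9 × 10⁻⁴ → stable
  23–62 m: −αΔT+βΔS = −(1.7 × 10⁻⁴)(-3.1)+(7.3 × 10⁻⁴)(+1.91) = 1.9 × 10⁻³ → stable
  62–217 m: −αΔT+βΔS = −(1.7 × 10⁻⁴)(+2.8)+(7.3 × 10⁻⁴)(-2.18) = -2.1 × 10⁻³ → UNSTABLE
The 62–217 m interval has Δρ < 0: lighter water underlies denser water.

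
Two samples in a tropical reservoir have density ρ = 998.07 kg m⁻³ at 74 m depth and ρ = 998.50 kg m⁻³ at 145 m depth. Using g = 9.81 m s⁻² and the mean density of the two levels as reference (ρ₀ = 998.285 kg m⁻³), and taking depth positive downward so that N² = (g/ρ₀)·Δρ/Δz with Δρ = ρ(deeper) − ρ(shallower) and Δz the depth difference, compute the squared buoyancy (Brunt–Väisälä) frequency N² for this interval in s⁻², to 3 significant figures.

5.95 × 10⁻⁵ s⁻²

Δρ = 998.50 − 998.07 = 0.43 kg m⁻³ over Δz = 145 − 74 = 71 m.
N² = (9.81/998.285) × (0.43/71) = 5.9515 × 10⁻⁵ s⁻² ≈ 5.95 × 10⁻⁵ s⁻².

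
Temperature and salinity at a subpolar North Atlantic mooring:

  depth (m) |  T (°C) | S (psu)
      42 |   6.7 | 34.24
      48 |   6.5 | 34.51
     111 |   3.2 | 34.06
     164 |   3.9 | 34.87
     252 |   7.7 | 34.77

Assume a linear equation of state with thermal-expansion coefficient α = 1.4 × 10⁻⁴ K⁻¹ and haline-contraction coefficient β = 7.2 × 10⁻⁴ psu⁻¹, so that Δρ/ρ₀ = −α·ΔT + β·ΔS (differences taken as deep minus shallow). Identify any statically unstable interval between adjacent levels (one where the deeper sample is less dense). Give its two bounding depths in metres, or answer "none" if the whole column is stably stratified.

Evaluate Δρ/ρ₀ = −αΔT + βΔS across each adjacent pair:
  42–48 m: −αΔT+βΔS = −(1.4 × 10⁻⁴)(-0.2)+(7.2 × 10⁻⁴)(+0.27) = 2.2 × 10⁻⁴ → stable
  48–111 m: −αΔT+βΔS = −(1.4 × 10⁻⁴)(-3.3)+(7.2 × 10⁻⁴)(-0.45) = 1.4 × 10⁻⁴ → stable
  111–164 m: −αΔT+βΔS = −(1.4 × 10⁻⁴)(+0.7)+(7.2 × 10⁻⁴)(+0.81) = 4.9 × 10⁻⁴ → stable
  164–252 m: −αΔT+βΔS = −(1.4 × 10⁻⁴)(+3.8)+(7.2 × 10⁻⁴)(-0.10) = -6.0 × 10⁻⁴ → UNSTABLE
The 164–252 m interval has Δρ < 0: lighter water underlies denser water.

164–252 m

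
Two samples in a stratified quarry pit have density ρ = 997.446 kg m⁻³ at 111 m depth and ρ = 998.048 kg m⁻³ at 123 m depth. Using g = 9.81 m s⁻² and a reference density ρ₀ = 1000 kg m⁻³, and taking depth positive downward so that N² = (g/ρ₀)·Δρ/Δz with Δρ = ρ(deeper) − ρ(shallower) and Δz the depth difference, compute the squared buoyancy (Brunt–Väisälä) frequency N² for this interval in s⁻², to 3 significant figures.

4.92 × 10⁻⁴ s⁻²

Δρ = 998.048 − 997.446 = 0.602 kg m⁻³ over Δz = 123 − 111 = 12 m.
N² = (9.81/1000) × (0.602/12) = 4.9213 × 10⁻⁴ s⁻² ≈ 4.92 × 10⁻⁴ s⁻².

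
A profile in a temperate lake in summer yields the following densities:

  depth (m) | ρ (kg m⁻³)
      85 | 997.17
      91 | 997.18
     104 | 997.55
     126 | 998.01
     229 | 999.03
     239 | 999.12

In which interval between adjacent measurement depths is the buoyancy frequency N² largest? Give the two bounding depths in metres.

91–104 m

Compute the density gradient over each adjacent pair:
  85–91 m: Δρ/Δz = 0.01/6 = 1.7 × 10⁻³ kg m⁻⁴
  91–104 m: Δρ/Δz = 0.37/13 = 0.028 kg m⁻⁴
  104–126 m: Δρ/Δz = 0.46/22 = 0.021 kg m⁻⁴
  126–229 m: Δρ/Δz = 1.02/103 = 9.9 × 10⁻³ kg m⁻⁴
  229–239 m: Δρ/Δz = 0.09/10 = 9.0 × 10⁻³ kg m⁻⁴
The largest gradient is in the 91–104 m interval — the pycnocline.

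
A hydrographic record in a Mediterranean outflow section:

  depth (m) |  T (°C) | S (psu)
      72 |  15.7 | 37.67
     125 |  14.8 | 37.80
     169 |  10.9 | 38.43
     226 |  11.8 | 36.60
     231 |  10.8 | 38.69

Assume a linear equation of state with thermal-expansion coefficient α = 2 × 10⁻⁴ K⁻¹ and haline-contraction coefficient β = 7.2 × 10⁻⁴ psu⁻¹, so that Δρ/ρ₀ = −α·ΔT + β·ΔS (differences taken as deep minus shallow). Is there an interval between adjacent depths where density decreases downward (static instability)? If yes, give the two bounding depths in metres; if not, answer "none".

169–226 m

Evaluate Δρ/ρ₀ = −αΔT + βΔS across each adjacent pair:
  72–125 m: −αΔT+βΔS = −(2 × 10⁻⁴)(-0.9)+(7.2 × 10⁻⁴)(+0.13) = 2.7 × 10⁻⁴ → stable
  125–169 m: −αΔT+βΔS = −(2 × 10⁻⁴)(-3.9)+(7.2 × 10⁻⁴)(+0.63) = 1.2 × 10⁻³ → stable
  169–226 m: −αΔT+βΔS = −(2 × 10⁻⁴)(+0.9)+(7.2 × 10⁻⁴)(-1.83) = -1.5 × 10⁻³ → UNSTABLE
  226–231 m: −αΔT+βΔS = −(2 × 10⁻⁴)(-1.0)+(7.2 × 10⁻⁴)(+2.09) = 1.7 × 10⁻³ → stable
The 169–226 m interval has Δρ < 0: lighter water underlies denser water.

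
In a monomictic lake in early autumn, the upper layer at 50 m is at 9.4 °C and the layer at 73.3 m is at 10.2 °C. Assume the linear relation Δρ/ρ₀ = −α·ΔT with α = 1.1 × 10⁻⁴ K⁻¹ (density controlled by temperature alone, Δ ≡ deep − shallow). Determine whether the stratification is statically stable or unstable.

unstable

ΔT = 10.2 − 9.4 = +0.8 K, so Δρ/ρ₀ = −αΔT = -8.80 × 10⁻⁵.
Δρ/ρ₀ < 0, so Δρ < 0: deeper water is lighter → statically unstable; the column would overturn.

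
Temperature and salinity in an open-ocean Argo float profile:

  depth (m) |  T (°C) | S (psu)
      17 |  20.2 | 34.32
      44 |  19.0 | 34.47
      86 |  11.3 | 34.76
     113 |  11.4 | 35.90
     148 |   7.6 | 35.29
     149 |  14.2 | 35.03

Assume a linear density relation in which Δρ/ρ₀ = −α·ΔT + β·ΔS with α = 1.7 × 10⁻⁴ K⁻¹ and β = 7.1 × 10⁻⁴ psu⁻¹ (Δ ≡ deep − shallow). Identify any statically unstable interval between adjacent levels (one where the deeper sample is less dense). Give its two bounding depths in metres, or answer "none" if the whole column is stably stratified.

Evaluate Δρ/ρ₀ = −αΔT + βΔS across each adjacent pair:
  17–44 m: −αΔT+βΔS = −(1.7 × 10⁻⁴)(-1.2)+(7.1 × 10⁻⁴)(+0.15) = 3.1 × 10⁻⁴ → stable
  44–86 m: −αΔT+βΔS = −(1.7 × 10⁻⁴)(-7.7)+(7.1 × 10⁻⁴)(+0.29) = 1.5 × 10⁻³ → stable
  86–113 m: −αΔT+βΔS = −(1.7 × 10⁻⁴)(+0.1)+(7.1 × 10⁻⁴)(+1.14) = 7.9 × 10⁻⁴ → stable
  113–148 m: −αΔT+βΔS = −(1.7 × 10⁻⁴)(-3.8)+(7.1 × 10⁻⁴)(-0.61) = 2.1 × 10⁻⁴ → stable
  148–149 m: −αΔT+βΔS = −(1.7 × 10⁻⁴)(+6.6)+(7.1 × 10⁻⁴)(-0.26) = -1.3 × 10⁻³ → UNSTABLE
The 148–149 m interval has Δρ < 0: lighter water underlies denser water.

148–149 m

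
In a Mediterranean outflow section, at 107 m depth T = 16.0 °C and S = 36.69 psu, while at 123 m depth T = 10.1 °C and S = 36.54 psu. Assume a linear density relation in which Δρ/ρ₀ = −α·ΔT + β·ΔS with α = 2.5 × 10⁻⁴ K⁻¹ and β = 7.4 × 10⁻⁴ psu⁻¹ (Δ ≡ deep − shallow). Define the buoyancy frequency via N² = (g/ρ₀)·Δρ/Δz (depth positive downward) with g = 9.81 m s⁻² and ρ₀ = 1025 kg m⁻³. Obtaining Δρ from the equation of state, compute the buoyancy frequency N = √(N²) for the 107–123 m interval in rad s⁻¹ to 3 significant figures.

0.0289 rad s⁻¹

ΔT = -5.9 K, ΔS = -0.15 psu (deep − shallow).
Δρ/ρ₀ = −αΔT + βΔS = 1.475 × 10⁻³ − 1.11 × 10⁻⁴ = 1.364 × 10⁻³, so Δρ ≈ 1.398 kg m⁻³.
N² = (g/ρ₀)·Δρ/Δz = g·(Δρ/ρ₀)/Δz = 9.81 × 1.364 × 10⁻³ / 16 = 8.3630 × 10⁻⁴ s⁻².
N = √(8.3630 × 10⁻⁴) = 0.028919 rad s⁻¹ ≈ 0.0289 rad s⁻¹.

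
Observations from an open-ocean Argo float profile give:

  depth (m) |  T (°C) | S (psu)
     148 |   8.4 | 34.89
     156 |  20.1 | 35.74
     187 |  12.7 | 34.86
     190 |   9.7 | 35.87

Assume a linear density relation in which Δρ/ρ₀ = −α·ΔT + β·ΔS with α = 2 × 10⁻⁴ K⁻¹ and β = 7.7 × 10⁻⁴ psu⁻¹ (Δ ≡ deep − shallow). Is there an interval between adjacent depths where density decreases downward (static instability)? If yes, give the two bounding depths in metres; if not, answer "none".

Evaluate Δρ/ρ₀ = −αΔT + βΔS across each adjacent pair:
  148–156 m: −αΔT+βΔS = −(2 × 10⁻⁴)(+11.7)+(7.7 × 10⁻⁴)(+0.85) = -1.7 × 10⁻³ → UNSTABLE
  156–187 m: −αΔT+βΔS = −(2 × 10⁻⁴)(-7.4)+(7.7 × 10⁻⁴)(-0.88) = 8.0 × 10⁻⁴ → stable
  187–190 m: −αΔT+βΔS = −(2 × 10⁻⁴)(-3.0)+(7.7 × 10⁻⁴)(+1.01) = 1.4 × 10⁻³ → stable
The 148–156 m interval has Δρ < 0: lighter water underlies denser water.

148–156 m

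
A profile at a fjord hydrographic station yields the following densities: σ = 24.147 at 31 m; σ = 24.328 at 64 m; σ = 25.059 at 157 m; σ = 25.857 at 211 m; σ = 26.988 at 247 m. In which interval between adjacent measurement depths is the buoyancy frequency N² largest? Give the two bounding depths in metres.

Compute the density gradient over each adjacent pair:
  31–64 m: Δρ/Δz = 0.181/33 = 5.5 × 10⁻³ kg m⁻⁴
  64–157 m: Δρ/Δz = 0.731/93 = 7.9 × 10⁻³ kg m⁻⁴
  157–211 m: Δρ/Δz = 0.798/54 = 0.015 kg m⁻⁴
  211–247 m: Δρ/Δz = 1.131/36 = 0.031 kg m⁻⁴
The largest gradient is in the 211–247 m interval — the pycnocline.

211–247 m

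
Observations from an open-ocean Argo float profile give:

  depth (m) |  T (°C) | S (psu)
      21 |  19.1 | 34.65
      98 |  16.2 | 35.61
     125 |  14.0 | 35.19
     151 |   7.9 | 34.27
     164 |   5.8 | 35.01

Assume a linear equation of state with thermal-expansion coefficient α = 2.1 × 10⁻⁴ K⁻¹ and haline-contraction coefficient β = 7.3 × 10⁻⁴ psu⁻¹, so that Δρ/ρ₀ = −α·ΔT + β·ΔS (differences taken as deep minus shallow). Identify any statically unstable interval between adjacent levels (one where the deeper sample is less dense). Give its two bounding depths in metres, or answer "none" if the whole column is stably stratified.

none

Evaluate Δρ/ρ₀ = −αΔT + βΔS across each adjacent pair:
  21–98 m: −αΔT+βΔS = −(2.1 × 10⁻⁴)(-2.9)+(7.3 × 10⁻⁴)(+0.96) = 1.3 × 10⁻³ → stable
  98–125 m: −αΔT+βΔS = −(2.1 × 10⁻⁴)(-2.2)+(7.3 × 10⁻⁴)(-0.42) = 1.6 × 10⁻⁴ → stable
  125–151 m: −αΔT+βΔS = −(2.1 × 10⁻⁴)(-6.1)+(7.3 × 10⁻⁴)(-0.92) = 6.1 × 10⁻⁴ → stable
  151–164 m: −αΔT+βΔS = −(2.1 × 10⁻⁴)(-2.1)+(7.3 × 10⁻⁴)(+0.74) = 9.8 × 10⁻⁴ → stable
Every interval has Δρ > 0: the column is stably stratified throughout.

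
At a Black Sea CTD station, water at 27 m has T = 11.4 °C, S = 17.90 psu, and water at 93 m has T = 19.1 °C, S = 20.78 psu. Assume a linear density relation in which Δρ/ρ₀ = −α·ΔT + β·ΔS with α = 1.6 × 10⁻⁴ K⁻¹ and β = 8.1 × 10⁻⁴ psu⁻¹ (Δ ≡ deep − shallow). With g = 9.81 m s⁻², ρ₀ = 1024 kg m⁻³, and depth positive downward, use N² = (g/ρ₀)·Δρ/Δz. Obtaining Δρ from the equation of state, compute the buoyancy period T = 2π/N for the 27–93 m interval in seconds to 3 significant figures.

ΔT = +7.7 K, ΔS = +2.88 psu (deep − shallow).
Δρ/ρ₀ = −αΔT + βΔS = -1.232 × 10⁻³ + 2.3328 × 10⁻³ = 1.1008 × 10⁻³, so Δρ ≈ 1.127 kg m⁻³.
N² = (g/ρ₀)·Δρ/Δz = g·(Δρ/ρ₀)/Δz = 9.81 × 1.1008 × 10⁻³ / 66 = 1.6362 × 10⁻⁴ s⁻².
N = √(1.6362 × 10⁻⁴) = 0.012791 rad s⁻¹ → T = 2π/N = 491.22 s ≈ 491 s.

491 s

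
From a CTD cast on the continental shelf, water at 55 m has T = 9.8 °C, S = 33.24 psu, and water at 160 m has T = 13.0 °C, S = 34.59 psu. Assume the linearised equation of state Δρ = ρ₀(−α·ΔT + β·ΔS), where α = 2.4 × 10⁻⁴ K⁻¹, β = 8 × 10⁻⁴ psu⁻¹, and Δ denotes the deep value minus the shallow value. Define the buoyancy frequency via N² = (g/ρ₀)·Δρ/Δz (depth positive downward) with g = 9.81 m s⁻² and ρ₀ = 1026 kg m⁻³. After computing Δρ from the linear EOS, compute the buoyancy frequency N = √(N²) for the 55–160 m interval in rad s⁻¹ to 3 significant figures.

5.40 × 10⁻³ rad s⁻¹

ΔT = +3.2 K, ΔS = +1.35 psu (deep − shallow).
Δρ/ρ₀ = −αΔT + βΔS = -7.68 × 10⁻⁴ + 1.08 × 10⁻³ = 3.12 × 10⁻⁴, so Δρ ≈ 0.3201 kg m⁻³.
N² = (g/ρ₀)·Δρ/Δz = g·(Δρ/ρ₀)/Δz = 9.81 × 3.12 × 10⁻⁴ / 105 = 2.9150 × 10⁻⁵ s⁻².
N = √(2.9150 × 10⁻⁵) = 5.3991 × 10⁻³ rad s⁻¹ ≈ 5.40 × 10⁻³ rad s⁻¹.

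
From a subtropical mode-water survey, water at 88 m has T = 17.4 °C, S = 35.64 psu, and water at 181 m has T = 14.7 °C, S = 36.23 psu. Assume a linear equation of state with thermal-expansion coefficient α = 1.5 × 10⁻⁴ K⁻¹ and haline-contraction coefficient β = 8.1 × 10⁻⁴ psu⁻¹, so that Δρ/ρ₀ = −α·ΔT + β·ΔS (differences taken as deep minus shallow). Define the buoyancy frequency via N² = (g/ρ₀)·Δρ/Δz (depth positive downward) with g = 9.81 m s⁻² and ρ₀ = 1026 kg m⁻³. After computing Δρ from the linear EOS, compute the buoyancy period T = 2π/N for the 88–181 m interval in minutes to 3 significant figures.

10.9 min

ΔT = -2.7 K, ΔS = +0.59 psu (deep − shallow).
Δρ/ρ₀ = −αΔT + βΔS = 4.05 × 10⁻⁴ + 4.779 × 10⁻⁴ = 8.829 × 10⁻⁴, so Δρ ≈ 0.9059 kg m⁻³.
N² = (g/ρ₀)·Δρ/Δz = g·(Δρ/ρ₀)/Δz = 9.81 × 8.829 × 10⁻⁴ / 93 = 9.3132 × 10⁻⁵ s⁻².
N = √(9.3132 × 10⁻⁵) = 9.6505 × 10⁻³ rad s⁻¹ → T = 2π/N = 651.07 s = 10.851 min ≈ 10.9 min.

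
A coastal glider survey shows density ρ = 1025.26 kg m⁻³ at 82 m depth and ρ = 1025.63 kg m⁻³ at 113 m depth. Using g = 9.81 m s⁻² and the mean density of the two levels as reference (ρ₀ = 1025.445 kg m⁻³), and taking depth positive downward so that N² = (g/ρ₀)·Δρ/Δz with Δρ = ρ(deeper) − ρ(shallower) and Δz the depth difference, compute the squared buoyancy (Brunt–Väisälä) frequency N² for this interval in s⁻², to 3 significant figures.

1.14 × 10⁻⁴ s⁻²

Δρ = 1025.63 − 1025.26 = 0.37 kg m⁻³ over Δz = 113 − 82 = 31 m.
N² = (9.81/1025.445) × (0.37/31) = 1.1418 × 10⁻⁴ s⁻² ≈ 1.14 × 10⁻⁴ s⁻².
A positive N² confirms static stability across the interval.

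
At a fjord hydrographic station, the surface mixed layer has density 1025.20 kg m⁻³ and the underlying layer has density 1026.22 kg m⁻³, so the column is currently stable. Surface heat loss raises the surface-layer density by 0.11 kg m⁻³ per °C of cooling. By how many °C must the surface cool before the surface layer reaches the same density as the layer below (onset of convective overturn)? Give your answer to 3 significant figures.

Density deficit of the surface layer: 1026.22 − 1025.20 = 1.02 kg m⁻³.
Required change = 1.02 / 0.11 = 9.27 °C.

9.27 °C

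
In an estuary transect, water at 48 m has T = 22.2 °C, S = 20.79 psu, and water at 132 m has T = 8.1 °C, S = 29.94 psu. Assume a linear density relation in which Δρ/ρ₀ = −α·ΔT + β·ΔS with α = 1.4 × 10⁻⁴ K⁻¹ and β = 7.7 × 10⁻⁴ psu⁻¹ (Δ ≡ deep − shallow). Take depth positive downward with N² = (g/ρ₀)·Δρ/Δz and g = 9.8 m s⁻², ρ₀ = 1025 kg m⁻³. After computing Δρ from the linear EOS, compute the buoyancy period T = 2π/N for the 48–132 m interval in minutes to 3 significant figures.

ΔT = -14.1 K, ΔS = +9.15 psu (deep − shallow).
Δρ/ρ₀ = −αΔT + βΔS = 1.974 × 10⁻³ + 7.0455 × 10⁻³ = 9.0195 × 10⁻³, so Δρ ≈ 9.245 kg m⁻³.
N² = (g/ρ₀)·Δρ/Δz = g·(Δρ/ρ₀)/Δz = 9.8 × 9.0195 × 10⁻³ / 84 = 1.0523 × 10⁻³ s⁻².
N = √(1.0523 × 10⁻³) = 0.032439 rad s⁻¹ → T = 2π/N = 193.69 s = 3.2282 min ≈ 3.23 min.

3.23 min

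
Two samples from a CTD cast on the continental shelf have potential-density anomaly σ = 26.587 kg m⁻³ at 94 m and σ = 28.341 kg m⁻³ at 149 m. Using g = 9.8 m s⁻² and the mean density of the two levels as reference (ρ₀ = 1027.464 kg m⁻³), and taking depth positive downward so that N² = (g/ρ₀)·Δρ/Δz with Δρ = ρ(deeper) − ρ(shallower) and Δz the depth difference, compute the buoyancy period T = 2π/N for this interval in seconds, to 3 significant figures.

360 s

Δρ = 1028.341 − 1026.587 = 1.754 kg m⁻³ over Δz = 149 − 94 = 55 m.
N² = (9.8/1027.464) × (1.754/55) = 3.0418 × 10⁻⁴ s⁻².
N = √(3.0418 × 10⁻⁴) = 0.017441 rad s⁻¹, so T = 2π/N = 360.25 s ≈ 360 s.
A positive N² confirms static stability across the interval.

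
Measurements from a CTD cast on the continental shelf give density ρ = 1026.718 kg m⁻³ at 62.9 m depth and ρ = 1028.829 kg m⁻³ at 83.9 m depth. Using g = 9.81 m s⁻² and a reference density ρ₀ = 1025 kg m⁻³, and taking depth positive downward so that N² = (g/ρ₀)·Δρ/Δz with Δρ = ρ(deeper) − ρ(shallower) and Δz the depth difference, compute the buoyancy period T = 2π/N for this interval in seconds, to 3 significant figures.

Δρ = 1028.829 − 1026.718 = 2.111 kg m⁻³ over Δz = 83.9 − 62.9 = 21 m.
N² = (9.81/1025) × (2.111/21) = 9.6209 × 10⁻⁴ s⁻².
N = √(9.6209 × 10⁻⁴) = 0.031018 rad s⁻¹, so T = 2π/N = 202.57 s ≈ 203 s.

203 s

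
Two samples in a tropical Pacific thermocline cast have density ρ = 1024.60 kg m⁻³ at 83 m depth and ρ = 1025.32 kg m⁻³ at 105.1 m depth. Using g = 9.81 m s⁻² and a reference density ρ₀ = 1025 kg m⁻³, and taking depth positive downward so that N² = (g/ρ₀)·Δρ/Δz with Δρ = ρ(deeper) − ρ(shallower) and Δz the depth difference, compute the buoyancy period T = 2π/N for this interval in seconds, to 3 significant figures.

356 s

Δρ = 1025.32 − 1024.60 = 0.72 kg m⁻³ over Δz = 105.1 − 83 = 22.1 m.
N² = (9.81/1025) × (0.72/22.1) = 3.1181 × 10⁻⁴ s⁻².
N = √(3.1181 × 10⁻⁴) = 0.017658 rad s⁻¹, so T = 2π/N = 355.83 s ≈ 356 s.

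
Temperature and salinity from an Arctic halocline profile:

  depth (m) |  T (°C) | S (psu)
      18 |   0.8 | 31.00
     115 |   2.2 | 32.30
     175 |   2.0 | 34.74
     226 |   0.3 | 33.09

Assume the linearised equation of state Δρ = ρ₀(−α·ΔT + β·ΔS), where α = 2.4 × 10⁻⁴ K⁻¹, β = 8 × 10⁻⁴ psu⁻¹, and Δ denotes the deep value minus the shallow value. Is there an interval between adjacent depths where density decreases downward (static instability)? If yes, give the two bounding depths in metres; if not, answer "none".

Evaluate Δρ/ρ₀ = −αΔT + βΔS across each adjacent pair:
  18–115 m: −αΔT+βΔS = −(2.4 × 10⁻⁴)(+1.4)+(8 × 10⁻⁴)(+1.30) = 7.0 × 10⁻⁴ → stable
  115–175 m: −αΔT+βΔS = −(2.4 × 10⁻⁴)(-0.2)+(8 × 10⁻⁴)(+2.44) = 2.0 × 10⁻³ → stable
  175–226 m: −αΔT+βΔS = −(2.4 × 10⁻⁴)(-1.7)+(8 × 10⁻⁴)(-1.65) = -9.1 × 10⁻⁴ → UNSTABLE
The 175–226 m interval has Δρ < 0: lighter water underlies denser water.

175–226 m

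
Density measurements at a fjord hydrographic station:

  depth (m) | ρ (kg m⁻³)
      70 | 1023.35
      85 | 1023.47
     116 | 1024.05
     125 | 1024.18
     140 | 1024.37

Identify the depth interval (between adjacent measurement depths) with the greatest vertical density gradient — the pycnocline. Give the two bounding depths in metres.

Compute the density gradient over each adjacent pair:
  70–85 m: Δρ/Δz = 0.12/15 = 8.0 × 10⁻³ kg m⁻⁴
  85–116 m: Δρ/Δz = 0.58/31 = 0.019 kg m⁻⁴
  116–125 m: Δρ/Δz = 0.13/9 = 0.014 kg m⁻⁴
  125–140 m: Δρ/Δz = 0.19/15 = 0.013 kg m⁻⁴
The largest gradient is in the 85–116 m interval — the pycnocline.

85–116 m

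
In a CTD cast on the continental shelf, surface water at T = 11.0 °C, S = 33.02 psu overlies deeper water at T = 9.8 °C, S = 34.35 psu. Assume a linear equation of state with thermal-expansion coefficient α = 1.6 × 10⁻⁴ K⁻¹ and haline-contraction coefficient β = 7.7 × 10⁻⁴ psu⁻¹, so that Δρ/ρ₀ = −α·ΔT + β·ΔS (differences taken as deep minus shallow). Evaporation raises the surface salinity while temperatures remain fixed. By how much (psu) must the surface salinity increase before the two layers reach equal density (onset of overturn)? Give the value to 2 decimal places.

Neutral buoyancy requires −α(T_deep − T_surf) + β(S_deep − S_surf′) = 0.
S_surf′ = S_deep − (α/β)·ΔT = 34.35 − (1.6 × 10⁻⁴/7.7 × 10⁻⁴)·(-1.2) = 34.5994 psu.
Increase required: 34.5994 − 33.02 = 1.5794 psu.

1.58 psu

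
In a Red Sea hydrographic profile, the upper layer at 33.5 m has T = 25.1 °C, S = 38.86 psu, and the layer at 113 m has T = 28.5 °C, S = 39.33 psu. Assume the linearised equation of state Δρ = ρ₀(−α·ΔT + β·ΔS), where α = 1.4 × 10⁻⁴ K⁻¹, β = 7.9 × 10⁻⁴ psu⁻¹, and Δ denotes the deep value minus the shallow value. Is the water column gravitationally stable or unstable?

ΔT = 28.5 − 25.1 = +3.4 K and ΔS = 39.33 − 38.86 = +0.47 psu (deep − shallow).
−αΔT = -4.76 × 10⁻⁴; βΔS = 3.713 × 10⁻⁴; sum Δρ/ρ₀ = -1.047 × 10⁻⁴.
Δρ/ρ₀ < 0, so Δρ < 0: deeper water is lighter → statically unstable; the column would overturn.

unstable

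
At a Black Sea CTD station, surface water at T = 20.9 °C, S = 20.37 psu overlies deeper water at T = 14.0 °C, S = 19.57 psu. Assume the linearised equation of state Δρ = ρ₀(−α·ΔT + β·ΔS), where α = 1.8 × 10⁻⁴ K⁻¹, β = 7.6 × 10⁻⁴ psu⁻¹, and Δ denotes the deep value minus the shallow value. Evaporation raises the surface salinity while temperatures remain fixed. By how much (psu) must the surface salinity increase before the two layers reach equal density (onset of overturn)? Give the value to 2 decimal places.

Neutral buoyancy requires −α(T_deep − T_surf) + β(S_deep − S_surf′) = 0.
S_surf′ = S_deep − (α/β)·ΔT = 19.57 − (1.8 × 10⁻⁴/7.6 × 10⁻⁴)·(-6.9) = 21.2042 psu.
Increase required: 21.2042 − 20.37 = 0.8342 psu.

0.83 psu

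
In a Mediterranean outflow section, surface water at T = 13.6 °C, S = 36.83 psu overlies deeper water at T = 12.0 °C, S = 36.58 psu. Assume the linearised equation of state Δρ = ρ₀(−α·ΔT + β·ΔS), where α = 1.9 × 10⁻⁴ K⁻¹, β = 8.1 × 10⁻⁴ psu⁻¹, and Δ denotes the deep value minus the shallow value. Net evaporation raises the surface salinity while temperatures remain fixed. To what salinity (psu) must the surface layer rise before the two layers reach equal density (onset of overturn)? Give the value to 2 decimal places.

Neutral buoyancy requires −α(T_deep − T_surf) + β(S_deep − S_surf′) = 0.
S_surf′ = S_deep − (α/β)·ΔT = 36.58 − (1.9 × 10⁻⁴/8.1 × 10⁻⁴)·(-1.6) = 36.9553 psu.
Increase required: 36.9553 − 36.83 = 0.1253 psu.

36.96 psu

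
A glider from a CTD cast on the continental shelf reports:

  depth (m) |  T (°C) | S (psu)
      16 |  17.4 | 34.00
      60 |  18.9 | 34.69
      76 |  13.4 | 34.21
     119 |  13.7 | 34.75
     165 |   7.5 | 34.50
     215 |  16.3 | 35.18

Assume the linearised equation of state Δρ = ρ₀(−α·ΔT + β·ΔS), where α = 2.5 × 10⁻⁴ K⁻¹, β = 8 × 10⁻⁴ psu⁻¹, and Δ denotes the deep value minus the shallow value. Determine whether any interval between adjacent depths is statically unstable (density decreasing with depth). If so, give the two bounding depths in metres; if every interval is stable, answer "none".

165–215 m

Evaluate Δρ/ρ₀ = −αΔT + βΔS across each adjacent pair:
  16–60 m: −αΔT+βΔS = −(2.5 × 10⁻⁴)(+1.5)+(8 × 10⁻⁴)(+0.69) = 1.8 × 10⁻⁴ → stable
  60–76 m: −αΔT+βΔS = −(2.5 × 10⁻⁴)(-5.5)+(8 × 10⁻⁴)(-0.48) = 9.9 × 10⁻⁴ → stable
  76–119 m: −αΔT+βΔS = −(2.5 × 10⁻⁴)(+0.3)+(8 × 10⁻⁴)(+0.54) = 3.6 × 10⁻⁴ → stable
  119–165 m: −αΔT+βΔS = −(2.5 × 10⁻⁴)(-6.2)+(8 × 10⁻⁴)(-0.25) = 1.4 × 10⁻³ → stable
  165–215 m: −αΔT+βΔS = −(2.5 × 10⁻⁴)(+8.8)+(8 × 10⁻⁴)(+0.68) = -1.7 × 10⁻³ → UNSTABLE
The 165–215 m interval has Δρ < 0: lighter water underlies denser water.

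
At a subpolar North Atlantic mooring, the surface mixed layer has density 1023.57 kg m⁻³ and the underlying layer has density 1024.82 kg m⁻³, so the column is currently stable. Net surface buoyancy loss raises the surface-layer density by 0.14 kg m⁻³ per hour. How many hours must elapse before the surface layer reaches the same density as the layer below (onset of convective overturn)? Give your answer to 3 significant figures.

8.93 hours

Density deficit of the surface layer: 1024.82 − 1023.57 = 1.25 kg m⁻³.
Required change = 1.25 / 0.14 = 8.93 hours.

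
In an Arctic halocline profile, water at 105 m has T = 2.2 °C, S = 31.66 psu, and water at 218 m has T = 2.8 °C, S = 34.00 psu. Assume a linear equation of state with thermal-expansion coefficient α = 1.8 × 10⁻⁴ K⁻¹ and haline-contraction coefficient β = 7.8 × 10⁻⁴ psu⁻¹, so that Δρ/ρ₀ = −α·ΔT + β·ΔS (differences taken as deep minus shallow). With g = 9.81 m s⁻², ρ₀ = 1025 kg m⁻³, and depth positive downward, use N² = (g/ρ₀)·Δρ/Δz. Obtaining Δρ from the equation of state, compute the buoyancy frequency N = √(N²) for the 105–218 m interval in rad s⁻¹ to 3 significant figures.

ΔT = +0.6 K, ΔS = +2.34 psu (deep − shallow).
Δρ/ρ₀ = −αΔT + βΔS = -1.08 × 10⁻⁴ + 1.8252 × 10⁻³ = 1.7172 × 10⁻³, so Δρ ≈ 1.760 kg m⁻³.
N² = (g/ρ₀)·Δρ/Δz = g·(Δρ/ρ₀)/Δz = 9.81 × 1.7172 × 10⁻³ / 113 = 1.4908 × 10⁻⁴ s⁻².
N = √(1.4908 × 10⁻⁴) = 0.012210 rad s⁻¹ ≈ 0.0122 rad s⁻¹.

0.0122 rad s⁻¹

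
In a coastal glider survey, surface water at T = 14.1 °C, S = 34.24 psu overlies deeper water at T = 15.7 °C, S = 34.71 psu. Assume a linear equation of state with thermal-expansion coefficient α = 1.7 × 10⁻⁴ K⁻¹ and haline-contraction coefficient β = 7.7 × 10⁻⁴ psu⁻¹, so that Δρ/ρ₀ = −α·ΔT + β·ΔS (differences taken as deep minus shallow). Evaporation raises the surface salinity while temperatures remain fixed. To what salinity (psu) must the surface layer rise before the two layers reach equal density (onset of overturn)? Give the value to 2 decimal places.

34.36 psu

Neutral buoyancy requires −α(T_deep − T_surf) + β(S_deep − S_surf′) = 0.
S_surf′ = S_deep − (α/β)·ΔT = 34.71 − (1.7 × 10⁻⁴/7.7 × 10⁻⁴)·(+1.6) = 34.3568 psu.
Increase required: 34.3568 − 34.24 = 0.1168 psu.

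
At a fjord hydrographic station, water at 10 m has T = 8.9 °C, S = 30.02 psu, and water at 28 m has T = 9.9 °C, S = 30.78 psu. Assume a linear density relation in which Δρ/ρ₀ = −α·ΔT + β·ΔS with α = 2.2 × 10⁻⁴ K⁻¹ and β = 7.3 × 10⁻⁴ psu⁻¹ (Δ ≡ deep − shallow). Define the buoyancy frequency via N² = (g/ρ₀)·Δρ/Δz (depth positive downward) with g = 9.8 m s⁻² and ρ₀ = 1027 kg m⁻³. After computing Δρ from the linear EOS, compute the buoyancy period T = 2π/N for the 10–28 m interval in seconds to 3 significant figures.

ΔT = +1.0 K, ΔS = +0.76 psu (deep − shallow).
Δρ/ρ₀ = −αΔT + βΔS = -2.20 × 10⁻⁴ + 5.548 × 10⁻⁴ = 3.348 × 10⁻⁴, so Δρ ≈ 0.3438 kg m⁻³.
N² = (g/ρ₀)·Δρ/Δz = g·(Δρ/ρ₀)/Δz = 9.8 × 3.348 × 10⁻⁴ / 18 = 1.8228 × 10⁻⁴ s⁻².
N = √(1.8228 × 10⁻⁴) = 0.013501 rad s⁻¹ → T = 2π/N = 465.39 s ≈ 465 s.

465 s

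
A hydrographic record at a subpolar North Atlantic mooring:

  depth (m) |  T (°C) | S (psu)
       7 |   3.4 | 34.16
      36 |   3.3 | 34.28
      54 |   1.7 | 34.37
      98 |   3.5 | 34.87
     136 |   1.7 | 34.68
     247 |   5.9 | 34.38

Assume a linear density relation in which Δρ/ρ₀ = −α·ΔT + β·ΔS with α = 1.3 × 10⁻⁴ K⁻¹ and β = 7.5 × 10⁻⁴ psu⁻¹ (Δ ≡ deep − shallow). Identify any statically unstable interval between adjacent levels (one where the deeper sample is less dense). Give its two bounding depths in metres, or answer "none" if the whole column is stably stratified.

Evaluate Δρ/ρ₀ = −αΔT + βΔS across each adjacent pair:
  7–36 m: −αΔT+βΔS = −(1.3 × 10⁻⁴)(-0.1)+(7.5 × 10⁻⁴)(+0.12) = 1.0 × 10⁻⁴ → stable
  36–54 m: −αΔT+βΔS = −(1.3 × 10⁻⁴)(-1.6)+(7.5 × 10⁻⁴)(+0.09) = 2.8 × 10⁻⁴ → stable
  54–98 m: −αΔT+βΔS = −(1.3 × 10⁻⁴)(+1.8)+(7.5 × 10⁻⁴)(+0.50) = 1.4 × 10⁻⁴ → stable
  98–136 m: −αΔT+βΔS = −(1.3 × 10⁻⁴)(-1.8)+(7.5 × 10⁻⁴)(-0.19) = 9.2 × 10⁻⁵ → stable
  136–247 m: −αΔT+βΔS = −(1.3 × 10⁻⁴)(+4.2)+(7.5 × 10⁻⁴)(-0.30) = -7.7 × 10⁻⁴ → UNSTABLE
The 136–247 m interval has Δρ < 0: lighter water underlies denser water.

136–247 m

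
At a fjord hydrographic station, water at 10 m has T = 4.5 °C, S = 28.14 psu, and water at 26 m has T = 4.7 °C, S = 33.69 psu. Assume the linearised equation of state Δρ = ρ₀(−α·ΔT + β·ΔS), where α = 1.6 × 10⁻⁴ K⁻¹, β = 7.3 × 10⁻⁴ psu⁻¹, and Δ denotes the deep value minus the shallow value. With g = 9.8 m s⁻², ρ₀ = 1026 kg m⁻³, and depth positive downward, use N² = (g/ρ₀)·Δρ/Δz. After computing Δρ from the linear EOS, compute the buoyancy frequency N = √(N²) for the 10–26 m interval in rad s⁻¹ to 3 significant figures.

ΔT = +0.2 K, ΔS = +5.55 psu (deep − shallow).
Δρ/ρ₀ = −αΔT + βΔS = -3.20 × 10⁻⁵ + 4.0515 × 10⁻³ = 4.0195 × 10⁻³, so Δρ ≈ 4.124 kg m⁻³.
N² = (g/ρ₀)·Δρ/Δz = g·(Δρ/ρ₀)/Δz = 9.8 × 4.0195 × 10⁻³ / 16 = 2.4619 × 10⁻³ s⁻².
N = √(2.4619 × 10⁻³) = 0.049618 rad s⁻¹ ≈ 0.0496 rad s⁻¹.

0.0496 rad s⁻¹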